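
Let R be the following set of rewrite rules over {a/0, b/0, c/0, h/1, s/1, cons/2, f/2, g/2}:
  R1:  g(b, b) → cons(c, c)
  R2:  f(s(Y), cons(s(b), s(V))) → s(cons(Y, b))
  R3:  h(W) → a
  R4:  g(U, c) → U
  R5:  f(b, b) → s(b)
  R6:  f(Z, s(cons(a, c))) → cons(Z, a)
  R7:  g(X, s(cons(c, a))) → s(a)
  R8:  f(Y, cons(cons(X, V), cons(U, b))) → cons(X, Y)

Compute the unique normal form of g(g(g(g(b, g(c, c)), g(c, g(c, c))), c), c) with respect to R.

b

1. g(g(g(g(b, g(c, c)), g(c, g(c, c))), c), c)  →  g(g(g(b, g(c, c)), g(c, g(c, c))), c)   [R4 at ε]
2. g(g(g(b, g(c, c)), g(c, g(c, c))), c)  →  g(g(b, g(c, c)), g(c, g(c, c)))   [R4 at ε]
3. g(g(b, g(c, c)), g(c, g(c, c)))  →  g(g(b, c), g(c, g(c, c)))   [R4 at 1.2]
4. g(g(b, c), g(c, g(c, c)))  →  g(b, g(c, g(c, c)))   [R4 at 1]
5. g(b, g(c, g(c, c)))  →  g(b, g(c, c))   [R4 at 2.2]
6. g(b, g(c, c))  →  g(b, c)   [R4 at 2]
7. g(b, c)  →  b   [R4 at ε]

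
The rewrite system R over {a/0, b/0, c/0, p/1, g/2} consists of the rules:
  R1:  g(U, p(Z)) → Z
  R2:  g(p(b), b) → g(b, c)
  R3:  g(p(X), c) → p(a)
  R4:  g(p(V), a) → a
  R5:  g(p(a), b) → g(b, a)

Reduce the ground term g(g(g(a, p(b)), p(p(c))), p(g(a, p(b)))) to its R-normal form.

1. g(g(g(a, p(b)), p(p(c))), p(g(a, p(b))))  →  g(a, p(b))   [R1 at ε]
2. g(a, p(b))  →  b   [R1 at ε]

b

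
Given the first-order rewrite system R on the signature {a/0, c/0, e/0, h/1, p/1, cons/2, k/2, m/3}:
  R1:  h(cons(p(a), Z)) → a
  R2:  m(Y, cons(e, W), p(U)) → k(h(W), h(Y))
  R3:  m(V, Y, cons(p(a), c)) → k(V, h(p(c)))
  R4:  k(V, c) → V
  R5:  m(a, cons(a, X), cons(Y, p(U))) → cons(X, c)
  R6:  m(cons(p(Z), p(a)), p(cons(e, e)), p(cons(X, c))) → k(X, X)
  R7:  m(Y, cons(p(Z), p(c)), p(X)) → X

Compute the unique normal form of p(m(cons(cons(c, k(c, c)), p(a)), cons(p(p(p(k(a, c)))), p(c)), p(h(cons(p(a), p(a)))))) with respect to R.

1. p(m(cons(cons(c, k(c, c)), p(a)), cons(p(p(p(k(a, c)))), p(c)), p(h(cons(p(a), p(a))))))  →  p(h(cons(p(a), p(a))))   [R7 at 1]
2. p(h(cons(p(a), p(a))))  →  p(a)   [R1 at 1]

p(a)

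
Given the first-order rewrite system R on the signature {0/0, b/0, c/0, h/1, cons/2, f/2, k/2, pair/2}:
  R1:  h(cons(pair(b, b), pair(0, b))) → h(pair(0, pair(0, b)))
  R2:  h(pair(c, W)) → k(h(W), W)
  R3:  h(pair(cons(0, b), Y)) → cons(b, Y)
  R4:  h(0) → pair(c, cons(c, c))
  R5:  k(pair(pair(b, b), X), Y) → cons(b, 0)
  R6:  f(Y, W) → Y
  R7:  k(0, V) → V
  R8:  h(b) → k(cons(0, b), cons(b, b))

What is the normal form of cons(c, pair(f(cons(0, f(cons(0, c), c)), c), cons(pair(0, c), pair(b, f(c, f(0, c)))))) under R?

1. cons(c, pair(f(cons(0, f(cons(0, c), c)), c), cons(pair(0, c), pair(b, f(c, f(0, c))))))  →  cons(c, pair(cons(0, f(cons(0, c), c)), cons(pair(0, c), pair(b, f(c, f(0, c))))))   [R6 at 2.1]
2. cons(c, pair(cons(0, f(cons(0, c), c)), cons(pair(0, c), pair(b, f(c, f(0, c))))))  →  cons(c, pair(cons(0, cons(0, c)), cons(pair(0, c), pair(b, f(c, f(0, c))))))   [R6 at 2.1.2]
3. cons(c, pair(cons(0, cons(0, c)), cons(pair(0, c), pair(b, f(c, f(0, c))))))  →  cons(c, pair(cons(0, cons(0, c)), cons(pair(0, c), pair(b, c))))   [R6 at 2.2.2.2]

cons(c, pair(cons(0, cons(0, c)), cons(pair(0, c), pair(b, c))))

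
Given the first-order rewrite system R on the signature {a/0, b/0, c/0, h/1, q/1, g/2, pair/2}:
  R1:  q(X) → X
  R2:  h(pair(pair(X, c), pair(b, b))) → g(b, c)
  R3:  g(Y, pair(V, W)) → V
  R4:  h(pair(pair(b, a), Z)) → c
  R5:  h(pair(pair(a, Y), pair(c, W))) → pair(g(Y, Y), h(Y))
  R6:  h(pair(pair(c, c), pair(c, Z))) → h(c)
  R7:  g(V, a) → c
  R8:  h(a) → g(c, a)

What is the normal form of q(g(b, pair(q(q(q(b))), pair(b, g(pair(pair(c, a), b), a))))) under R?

1. q(g(b, pair(q(q(q(b))), pair(b, g(pair(pair(c, a), b), a)))))  →  g(b, pair(q(q(q(b))), pair(b, g(pair(pair(c, a), b), a))))   [R1 at ε]
2. g(b, pair(q(q(q(b))), pair(b, g(pair(pair(c, a), b), a))))  →  q(q(q(b)))   [R3 at ε]
3. q(q(q(b)))  →  q(q(b))   [R1 at ε]
4. q(q(b))  →  q(b)   [R1 at ε]
5. q(b)  →  b   [R1 at ε]

b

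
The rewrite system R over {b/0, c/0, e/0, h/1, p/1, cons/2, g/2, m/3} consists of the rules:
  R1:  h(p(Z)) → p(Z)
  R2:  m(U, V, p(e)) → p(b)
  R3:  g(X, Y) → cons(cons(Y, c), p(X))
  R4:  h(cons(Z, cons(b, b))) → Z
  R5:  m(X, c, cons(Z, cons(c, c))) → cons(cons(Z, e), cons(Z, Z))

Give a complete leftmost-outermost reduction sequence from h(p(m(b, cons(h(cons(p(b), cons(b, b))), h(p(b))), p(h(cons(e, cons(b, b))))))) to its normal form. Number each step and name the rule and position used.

p(p(b))

1. h(p(m(b, cons(h(cons(p(b), cons(b, b))), h(p(b))), p(h(cons(e, cons(b, b)))))))  →  p(m(b, cons(h(cons(p(b), cons(b, b))), h(p(b))), p(h(cons(e, cons(b, b))))))   [R1 at ε]
2. p(m(b, cons(h(cons(p(b), cons(b, b))), h(p(b))), p(h(cons(e, cons(b, b))))))  →  p(m(b, cons(p(b), h(p(b))), p(h(cons(e, cons(b, b))))))   [R4 at 1.2.1]
3. p(m(b, cons(p(b), h(p(b))), p(h(cons(e, cons(b, b))))))  →  p(m(b, cons(p(b), p(b)), p(h(cons(e, cons(b, b))))))   [R1 at 1.2.2]
4. p(m(b, cons(p(b), p(b)), p(h(cons(e, cons(b, b))))))  →  p(m(b, cons(p(b), p(b)), p(e)))   [R4 at 1.3.1]
5. p(m(b, cons(p(b), p(b)), p(e)))  →  p(p(b))   [R2 at 1]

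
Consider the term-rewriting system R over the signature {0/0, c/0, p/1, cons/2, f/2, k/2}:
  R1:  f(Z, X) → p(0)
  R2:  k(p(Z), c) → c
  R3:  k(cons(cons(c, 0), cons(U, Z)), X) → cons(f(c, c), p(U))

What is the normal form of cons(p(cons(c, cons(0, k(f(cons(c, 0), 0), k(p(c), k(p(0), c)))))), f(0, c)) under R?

cons(p(cons(c, cons(0, c))), p(0))

1. cons(p(cons(c, cons(0, k(f(cons(c, 0), 0), k(p(c), k(p(0), c)))))), f(0, c))  →  cons(p(cons(c, cons(0, k(p(0), k(p(c), k(p(0), c)))))), f(0, c))   [R1 at 1.1.2.2.1]
2. cons(p(cons(c, cons(0, k(p(0), k(p(c), k(p(0), c)))))), f(0, c))  →  cons(p(cons(c, cons(0, k(p(0), k(p(c), c))))), f(0, c))   [R2 at 1.1.2.2.2.2]
3. cons(p(cons(c, cons(0, k(p(0), k(p(c), c))))), f(0, c))  →  cons(p(cons(c, cons(0, k(p(0), c)))), f(0, c))   [R2 at 1.1.2.2.2]
4. cons(p(cons(c, cons(0, k(p(0), c)))), f(0, c))  →  cons(p(cons(c, cons(0, c))), f(0, c))   [R2 at 1.1.2.2]
5. cons(p(cons(c, cons(0, c))), f(0, c))  →  cons(p(cons(c, cons(0, c))), p(0))   [R1 at 2]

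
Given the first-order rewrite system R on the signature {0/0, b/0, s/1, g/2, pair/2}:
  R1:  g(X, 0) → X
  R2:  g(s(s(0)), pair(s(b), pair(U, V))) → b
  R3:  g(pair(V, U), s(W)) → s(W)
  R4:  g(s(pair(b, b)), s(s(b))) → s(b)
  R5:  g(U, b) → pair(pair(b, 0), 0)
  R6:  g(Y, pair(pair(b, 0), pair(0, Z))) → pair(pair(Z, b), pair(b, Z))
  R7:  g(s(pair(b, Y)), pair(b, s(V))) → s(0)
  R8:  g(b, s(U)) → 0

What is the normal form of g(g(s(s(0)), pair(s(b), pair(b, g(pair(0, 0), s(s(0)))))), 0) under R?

b

1. g(g(s(s(0)), pair(s(b), pair(b, g(pair(0, 0), s(s(0)))))), 0)  →  g(s(s(0)), pair(s(b), pair(b, g(pair(0, 0), s(s(0))))))   [R1 at ε]
2. g(s(s(0)), pair(s(b), pair(b, g(pair(0, 0), s(s(0))))))  →  b   [R2 at ε]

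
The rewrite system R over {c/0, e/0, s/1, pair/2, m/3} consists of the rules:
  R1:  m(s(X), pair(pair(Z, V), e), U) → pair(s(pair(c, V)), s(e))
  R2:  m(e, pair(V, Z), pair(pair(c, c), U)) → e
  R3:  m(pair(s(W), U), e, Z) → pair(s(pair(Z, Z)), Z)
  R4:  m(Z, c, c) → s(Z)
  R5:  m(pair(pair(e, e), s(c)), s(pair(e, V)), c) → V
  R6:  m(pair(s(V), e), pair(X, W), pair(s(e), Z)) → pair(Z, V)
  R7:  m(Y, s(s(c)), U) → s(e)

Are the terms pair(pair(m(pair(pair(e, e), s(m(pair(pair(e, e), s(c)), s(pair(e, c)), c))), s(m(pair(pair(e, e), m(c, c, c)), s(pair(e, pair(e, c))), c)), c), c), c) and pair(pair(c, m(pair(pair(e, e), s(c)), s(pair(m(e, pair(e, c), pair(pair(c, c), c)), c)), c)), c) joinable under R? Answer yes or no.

yes — NF(t₁) = pair(pair(c, c), c), NF(t₂) = pair(pair(c, c), c)

Reduce t₁ = pair(pair(m(pair(pair(e, e), s(m(pair(pair(e, e), s(c)), s(pair(e, c)), c))), s(m(pair(pair(e, e), m(c, c, c)), s(pair(e, pair(e, c))), c)), c), c), c):
1. pair(pair(m(pair(pair(e, e), s(m(pair(pair(e, e), s(c)), s(pair(e, c)), c))), s(m(pair(pair(e, e), m(c, c, c)), s(pair(e, pair(e, c))), c)), c), c), c)  →  pair(pair(m(pair(pair(e, e), s(c)), s(m(pair(pair(e, e), m(c, c, c)), s(pair(e, pair(e, c))), c)), c), c), c)   [R5 at 1.1.1.2.1]
2. pair(pair(m(pair(pair(e, e), s(c)), s(m(pair(pair(e, e), m(c, c, c)), s(pair(e, pair(e, c))), c)), c), c), c)  →  pair(pair(m(pair(pair(e, e), s(c)), s(m(pair(pair(e, e), s(c)), s(pair(e, pair(e, c))), c)), c), c), c)   [R4 at 1.1.2.1.1.2]
3. pair(pair(m(pair(pair(e, e), s(c)), s(m(pair(pair(e, e), s(c)), s(pair(e, pair(e, c))), c)), c), c), c)  →  pair(pair(m(pair(pair(e, e), s(c)), s(pair(e, c)), c), c), c)   [R5 at 1.1.2.1]
4. pair(pair(m(pair(pair(e, e), s(c)), s(pair(e, c)), c), c), c)  →  pair(pair(c, c), c)   [R5 at 1.1]

Reduce t₂ = pair(pair(c, m(pair(pair(e, e), s(c)), s(pair(m(e, pair(e, c), pair(pair(c, c), c)), c)), c)), c):
1. pair(pair(c, m(pair(pair(e, e), s(c)), s(pair(m(e, pair(e, c), pair(pair(c, c), c)), c)), c)), c)  →  pair(pair(c, m(pair(pair(e, e), s(c)), s(pair(e, c)), c)), c)   [R2 at 1.2.2.1.1]
2. pair(pair(c, m(pair(pair(e, e), s(c)), s(pair(e, c)), c)), c)  →  pair(pair(c, c), c)   [R5 at 1.2]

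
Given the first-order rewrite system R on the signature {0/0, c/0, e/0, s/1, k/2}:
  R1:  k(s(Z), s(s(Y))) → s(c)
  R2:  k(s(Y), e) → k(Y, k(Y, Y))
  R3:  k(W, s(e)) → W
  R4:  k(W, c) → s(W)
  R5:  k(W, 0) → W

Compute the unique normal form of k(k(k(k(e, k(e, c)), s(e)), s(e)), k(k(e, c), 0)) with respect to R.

e

1. k(k(k(k(e, k(e, c)), s(e)), s(e)), k(k(e, c), 0))  →  k(k(k(e, k(e, c)), s(e)), k(k(e, c), 0))   [R3 at 1]
2. k(k(k(e, k(e, c)), s(e)), k(k(e, c), 0))  →  k(k(e, k(e, c)), k(k(e, c), 0))   [R3 at 1]
3. k(k(e, k(e, c)), k(k(e, c), 0))  →  k(k(e, s(e)), k(k(e, c), 0))   [R4 at 1.2]
4. k(k(e, s(e)), k(k(e, c), 0))  →  k(e, k(k(e, c), 0))   [R3 at 1]
5. k(e, k(k(e, c), 0))  →  k(e, k(e, c))   [R5 at 2]
6. k(e, k(e, c))  →  k(e, s(e))   [R4 at 2]
7. k(e, s(e))  →  e   [R3 at ε]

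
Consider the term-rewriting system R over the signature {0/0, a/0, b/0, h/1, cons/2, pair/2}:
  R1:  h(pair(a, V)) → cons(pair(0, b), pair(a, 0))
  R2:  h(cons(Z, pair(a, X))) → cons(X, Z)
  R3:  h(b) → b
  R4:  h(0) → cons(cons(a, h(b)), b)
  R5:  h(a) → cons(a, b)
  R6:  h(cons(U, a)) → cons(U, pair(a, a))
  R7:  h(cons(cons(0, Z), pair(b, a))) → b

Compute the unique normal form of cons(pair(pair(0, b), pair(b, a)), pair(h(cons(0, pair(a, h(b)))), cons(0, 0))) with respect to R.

1. cons(pair(pair(0, b), pair(b, a)), pair(h(cons(0, pair(a, h(b)))), cons(0, 0)))  →  cons(pair(pair(0, b), pair(b, a)), pair(cons(h(b), 0), cons(0, 0)))   [R2 at 2.1]
2. cons(pair(pair(0, b), pair(b, a)), pair(cons(h(b), 0), cons(0, 0)))  →  cons(pair(pair(0, b), pair(b, a)), pair(cons(b, 0), cons(0, 0)))   [R3 at 2.1.1]

cons(pair(pair(0, b), pair(b, a)), pair(cons(b, 0), cons(0, 0)))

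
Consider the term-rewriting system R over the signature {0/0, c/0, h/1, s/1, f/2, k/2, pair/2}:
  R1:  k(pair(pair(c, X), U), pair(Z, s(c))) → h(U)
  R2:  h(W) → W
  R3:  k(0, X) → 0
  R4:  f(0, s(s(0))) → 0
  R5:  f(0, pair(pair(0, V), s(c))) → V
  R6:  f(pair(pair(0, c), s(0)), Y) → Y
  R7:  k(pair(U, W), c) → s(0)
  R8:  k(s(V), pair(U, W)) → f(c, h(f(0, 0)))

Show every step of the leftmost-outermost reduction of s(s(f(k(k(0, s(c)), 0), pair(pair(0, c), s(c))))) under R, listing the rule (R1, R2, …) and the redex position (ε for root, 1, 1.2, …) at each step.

1. s(s(f(k(k(0, s(c)), 0), pair(pair(0, c), s(c)))))  →  s(s(f(k(0, 0), pair(pair(0, c), s(c)))))   [R3 at 1.1.1.1]
2. s(s(f(k(0, 0), pair(pair(0, c), s(c)))))  →  s(s(f(0, pair(pair(0, c), s(c)))))   [R3 at 1.1.1]
3. s(s(f(0, pair(pair(0, c), s(c)))))  →  s(s(c))   [R5 at 1.1]

s(s(c))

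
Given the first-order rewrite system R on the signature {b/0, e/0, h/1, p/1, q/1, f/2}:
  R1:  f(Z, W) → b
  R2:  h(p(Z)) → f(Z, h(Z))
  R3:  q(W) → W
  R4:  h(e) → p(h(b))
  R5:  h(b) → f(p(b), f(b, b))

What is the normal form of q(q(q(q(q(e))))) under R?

e

1. q(q(q(q(q(e)))))  →  q(q(q(q(e))))   [R3 at ε]
2. q(q(q(q(e))))  →  q(q(q(e)))   [R3 at ε]
3. q(q(q(e)))  →  q(q(e))   [R3 at ε]
4. q(q(e))  →  q(e)   [R3 at ε]
5. q(e)  →  e   [R3 at ε]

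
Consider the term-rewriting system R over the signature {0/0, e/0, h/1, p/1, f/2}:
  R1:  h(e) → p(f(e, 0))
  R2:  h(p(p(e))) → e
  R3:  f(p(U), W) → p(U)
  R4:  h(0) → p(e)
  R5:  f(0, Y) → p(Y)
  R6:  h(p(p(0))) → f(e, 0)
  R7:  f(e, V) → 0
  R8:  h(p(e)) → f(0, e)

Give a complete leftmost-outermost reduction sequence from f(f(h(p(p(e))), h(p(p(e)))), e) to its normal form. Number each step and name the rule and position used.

p(e)

1. f(f(h(p(p(e))), h(p(p(e)))), e)  →  f(f(e, h(p(p(e)))), e)   [R2 at 1.1]
2. f(f(e, h(p(p(e)))), e)  →  f(0, e)   [R7 at 1]
3. f(0, e)  →  p(e)   [R5 at ε]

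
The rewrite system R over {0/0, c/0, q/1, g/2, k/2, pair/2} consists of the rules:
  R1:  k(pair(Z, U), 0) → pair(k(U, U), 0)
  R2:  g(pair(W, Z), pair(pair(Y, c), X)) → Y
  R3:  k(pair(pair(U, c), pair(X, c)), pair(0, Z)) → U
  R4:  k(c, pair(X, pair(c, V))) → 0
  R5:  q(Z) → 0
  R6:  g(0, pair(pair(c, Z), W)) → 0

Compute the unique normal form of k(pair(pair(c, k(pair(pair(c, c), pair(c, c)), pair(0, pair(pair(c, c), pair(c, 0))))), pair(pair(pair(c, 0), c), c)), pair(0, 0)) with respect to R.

1. k(pair(pair(c, k(pair(pair(c, c), pair(c, c)), pair(0, pair(pair(c, c), pair(c, 0))))), pair(pair(pair(c, 0), c), c)), pair(0, 0))  →  k(pair(pair(c, c), pair(pair(pair(c, 0), c), c)), pair(0, 0))   [R3 at 1.1.2]
2. k(pair(pair(c, c), pair(pair(pair(c, 0), c), c)), pair(0, 0))  →  c   [R3 at ε]

c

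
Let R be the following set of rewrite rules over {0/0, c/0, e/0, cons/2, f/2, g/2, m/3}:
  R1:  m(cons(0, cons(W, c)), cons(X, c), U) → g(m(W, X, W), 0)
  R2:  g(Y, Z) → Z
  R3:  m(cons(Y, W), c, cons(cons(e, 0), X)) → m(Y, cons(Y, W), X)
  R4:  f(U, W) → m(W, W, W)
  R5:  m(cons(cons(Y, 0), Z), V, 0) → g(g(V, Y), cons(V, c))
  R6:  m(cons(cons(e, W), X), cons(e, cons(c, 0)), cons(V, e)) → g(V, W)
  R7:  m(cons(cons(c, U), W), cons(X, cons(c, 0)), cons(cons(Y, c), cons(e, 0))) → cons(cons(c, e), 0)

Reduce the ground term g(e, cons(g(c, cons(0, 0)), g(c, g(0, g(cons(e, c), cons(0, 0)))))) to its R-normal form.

1. g(e, cons(g(c, cons(0, 0)), g(c, g(0, g(cons(e, c), cons(0, 0))))))  →  cons(g(c, cons(0, 0)), g(c, g(0, g(cons(e, c), cons(0, 0)))))   [R2 at ε]
2. cons(g(c, cons(0, 0)), g(c, g(0, g(cons(e, c), cons(0, 0)))))  →  cons(cons(0, 0), g(c, g(0, g(cons(e, c), cons(0, 0)))))   [R2 at 1]
3. cons(cons(0, 0), g(c, g(0, g(cons(e, c), cons(0, 0)))))  →  cons(cons(0, 0), g(0, g(cons(e, c), cons(0, 0))))   [R2 at 2]
4. cons(cons(0, 0), g(0, g(cons(e, c), cons(0, 0))))  →  cons(cons(0, 0), g(cons(e, c), cons(0, 0)))   [R2 at 2]
5. cons(cons(0, 0), g(cons(e, c), cons(0, 0)))  →  cons(cons(0, 0), cons(0, 0))   [R2 at 2]

cons(cons(0, 0), cons(0, 0))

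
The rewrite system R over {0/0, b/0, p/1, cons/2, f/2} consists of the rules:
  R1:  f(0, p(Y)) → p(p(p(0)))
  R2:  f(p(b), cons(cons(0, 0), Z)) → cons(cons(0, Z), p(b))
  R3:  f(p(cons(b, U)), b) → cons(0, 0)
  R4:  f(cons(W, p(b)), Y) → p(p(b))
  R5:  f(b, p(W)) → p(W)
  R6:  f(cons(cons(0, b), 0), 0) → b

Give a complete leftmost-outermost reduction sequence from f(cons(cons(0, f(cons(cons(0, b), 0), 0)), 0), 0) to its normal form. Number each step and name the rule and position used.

b

1. f(cons(cons(0, f(cons(cons(0, b), 0), 0)), 0), 0)  →  f(cons(cons(0, b), 0), 0)   [R6 at 1.1.2]
2. f(cons(cons(0, b), 0), 0)  →  b   [R6 at ε]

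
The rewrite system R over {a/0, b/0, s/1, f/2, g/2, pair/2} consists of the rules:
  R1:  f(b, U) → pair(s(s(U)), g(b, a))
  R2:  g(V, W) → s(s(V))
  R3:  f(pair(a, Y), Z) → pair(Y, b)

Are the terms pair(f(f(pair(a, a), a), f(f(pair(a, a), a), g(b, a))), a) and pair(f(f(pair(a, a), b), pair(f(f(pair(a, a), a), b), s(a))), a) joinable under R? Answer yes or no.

yes — NF(t₁) = pair(pair(b, b), a), NF(t₂) = pair(pair(b, b), a)

Reduce t₁ = pair(f(f(pair(a, a), a), f(f(pair(a, a), a), g(b, a))), a):
1. pair(f(f(pair(a, a), a), f(f(pair(a, a), a), g(b, a))), a)  →  pair(f(pair(a, b), f(f(pair(a, a), a), g(b, a))), a)   [R3 at 1.1]
2. pair(f(pair(a, b), f(f(pair(a, a), a), g(b, a))), a)  →  pair(pair(b, b), a)   [R3 at 1]

Reduce t₂ = pair(f(f(pair(a, a), b), pair(f(f(pair(a, a), a), b), s(a))), a):
1. pair(f(f(pair(a, a), b), pair(f(f(pair(a, a), a), b), s(a))), a)  →  pair(f(pair(a, b), pair(f(f(pair(a, a), a), b), s(a))), a)   [R3 at 1.1]
2. pair(f(pair(a, b), pair(f(f(pair(a, a), a), b), s(a))), a)  →  pair(pair(b, b), a)   [R3 at 1]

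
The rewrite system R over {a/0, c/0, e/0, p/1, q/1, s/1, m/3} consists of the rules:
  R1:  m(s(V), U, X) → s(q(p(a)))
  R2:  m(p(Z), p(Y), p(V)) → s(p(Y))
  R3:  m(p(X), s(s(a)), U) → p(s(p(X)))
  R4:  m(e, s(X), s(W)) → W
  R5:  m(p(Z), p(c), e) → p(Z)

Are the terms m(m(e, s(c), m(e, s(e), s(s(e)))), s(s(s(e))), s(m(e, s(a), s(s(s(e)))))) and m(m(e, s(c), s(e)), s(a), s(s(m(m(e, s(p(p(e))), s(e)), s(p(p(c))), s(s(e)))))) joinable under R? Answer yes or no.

yes — NF(t₁) = s(s(e)), NF(t₂) = s(s(e))

Reduce t₁ = m(m(e, s(c), m(e, s(e), s(s(e)))), s(s(s(e))), s(m(e, s(a), s(s(s(e)))))):
1. m(m(e, s(c), m(e, s(e), s(s(e)))), s(s(s(e))), s(m(e, s(a), s(s(s(e))))))  →  m(m(e, s(c), s(e)), s(s(s(e))), s(m(e, s(a), s(s(s(e))))))   [R4 at 1.3]
2. m(m(e, s(c), s(e)), s(s(s(e))), s(m(e, s(a), s(s(s(e))))))  →  m(e, s(s(s(e))), s(m(e, s(a), s(s(s(e))))))   [R4 at 1]
3. m(e, s(s(s(e))), s(m(e, s(a), s(s(s(e))))))  →  m(e, s(a), s(s(s(e))))   [R4 at ε]
4. m(e, s(a), s(s(s(e))))  →  s(s(e))   [R4 at ε]

Reduce t₂ = m(m(e, s(c), s(e)), s(a), s(s(m(m(e, s(p(p(e))), s(e)), s(p(p(c))), s(s(e)))))):
1. m(m(e, s(c), s(e)), s(a), s(s(m(m(e, s(p(p(e))), s(e)), s(p(p(c))), s(s(e))))))  →  m(e, s(a), s(s(m(m(e, s(p(p(e))), s(e)), s(p(p(c))), s(s(e))))))   [R4 at 1]
2. m(e, s(a), s(s(m(m(e, s(p(p(e))), s(e)), s(p(p(c))), s(s(e))))))  →  s(m(m(e, s(p(p(e))), s(e)), s(p(p(c))), s(s(e))))   [R4 at ε]
3. s(m(m(e, s(p(p(e))), s(e)), s(p(p(c))), s(s(e))))  →  s(m(e, s(p(p(c))), s(s(e))))   [R4 at 1.1]
4. s(m(e, s(p(p(c))), s(s(e))))  →  s(s(e))   [R4 at 1]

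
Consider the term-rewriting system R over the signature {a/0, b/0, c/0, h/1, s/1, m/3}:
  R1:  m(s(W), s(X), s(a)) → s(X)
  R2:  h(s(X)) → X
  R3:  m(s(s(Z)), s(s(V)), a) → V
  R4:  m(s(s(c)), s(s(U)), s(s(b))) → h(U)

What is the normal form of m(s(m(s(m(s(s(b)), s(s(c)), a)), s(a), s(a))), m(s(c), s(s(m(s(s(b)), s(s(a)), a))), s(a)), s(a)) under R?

s(s(a))

1. m(s(m(s(m(s(s(b)), s(s(c)), a)), s(a), s(a))), m(s(c), s(s(m(s(s(b)), s(s(a)), a))), s(a)), s(a))  →  m(s(s(a)), m(s(c), s(s(m(s(s(b)), s(s(a)), a))), s(a)), s(a))   [R1 at 1.1]
2. m(s(s(a)), m(s(c), s(s(m(s(s(b)), s(s(a)), a))), s(a)), s(a))  →  m(s(s(a)), s(s(m(s(s(b)), s(s(a)), a))), s(a))   [R1 at 2]
3. m(s(s(a)), s(s(m(s(s(b)), s(s(a)), a))), s(a))  →  s(s(m(s(s(b)), s(s(a)), a)))   [R1 at ε]
4. s(s(m(s(s(b)), s(s(a)), a)))  →  s(s(a))   [R3 at 1.1]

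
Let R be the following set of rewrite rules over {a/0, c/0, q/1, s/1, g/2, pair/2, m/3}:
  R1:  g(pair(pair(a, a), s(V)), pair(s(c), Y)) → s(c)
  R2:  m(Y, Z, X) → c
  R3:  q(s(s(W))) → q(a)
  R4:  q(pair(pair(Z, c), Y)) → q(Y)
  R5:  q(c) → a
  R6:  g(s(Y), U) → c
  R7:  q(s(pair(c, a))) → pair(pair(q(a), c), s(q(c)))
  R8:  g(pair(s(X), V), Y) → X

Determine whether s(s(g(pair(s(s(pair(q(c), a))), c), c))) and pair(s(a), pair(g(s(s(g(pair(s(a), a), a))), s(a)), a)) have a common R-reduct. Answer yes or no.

no — NF(t₁) = s(s(s(pair(a, a)))), NF(t₂) = pair(s(a), pair(c, a))

Reduce t₁ = s(s(g(pair(s(s(pair(q(c), a))), c), c))):
1. s(s(g(pair(s(s(pair(q(c), a))), c), c)))  →  s(s(s(pair(q(c), a))))   [R8 at 1.1]
2. s(s(s(pair(q(c), a))))  →  s(s(s(pair(a, a))))   [R5 at 1.1.1.1]

Reduce t₂ = pair(s(a), pair(g(s(s(g(pair(s(a), a), a))), s(a)), a)):
1. pair(s(a), pair(g(s(s(g(pair(s(a), a), a))), s(a)), a))  →  pair(s(a), pair(c, a))   [R6 at 2.1]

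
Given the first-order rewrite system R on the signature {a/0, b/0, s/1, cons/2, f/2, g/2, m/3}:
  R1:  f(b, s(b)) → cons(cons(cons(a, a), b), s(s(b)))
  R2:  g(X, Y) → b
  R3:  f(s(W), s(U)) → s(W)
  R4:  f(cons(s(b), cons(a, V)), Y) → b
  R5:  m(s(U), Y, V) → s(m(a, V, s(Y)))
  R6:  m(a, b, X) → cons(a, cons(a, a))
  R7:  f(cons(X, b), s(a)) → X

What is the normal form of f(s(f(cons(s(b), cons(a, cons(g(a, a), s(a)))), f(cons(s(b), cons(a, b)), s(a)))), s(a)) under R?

1. f(s(f(cons(s(b), cons(a, cons(g(a, a), s(a)))), f(cons(s(b), cons(a, b)), s(a)))), s(a))  →  s(f(cons(s(b), cons(a, cons(g(a, a), s(a)))), f(cons(s(b), cons(a, b)), s(a))))   [R3 at ε]
2. s(f(cons(s(b), cons(a, cons(g(a, a), s(a)))), f(cons(s(b), cons(a, b)), s(a))))  →  s(b)   [R4 at 1]

s(b)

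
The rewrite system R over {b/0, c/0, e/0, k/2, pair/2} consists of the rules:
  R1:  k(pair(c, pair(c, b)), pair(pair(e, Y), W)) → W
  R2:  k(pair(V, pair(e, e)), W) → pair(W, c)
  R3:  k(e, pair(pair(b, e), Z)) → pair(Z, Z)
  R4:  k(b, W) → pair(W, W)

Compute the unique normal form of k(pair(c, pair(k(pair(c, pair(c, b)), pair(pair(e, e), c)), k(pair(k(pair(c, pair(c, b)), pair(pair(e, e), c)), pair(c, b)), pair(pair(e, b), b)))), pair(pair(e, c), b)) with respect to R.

b

1. k(pair(c, pair(k(pair(c, pair(c, b)), pair(pair(e, e), c)), k(pair(k(pair(c, pair(c, b)), pair(pair(e, e), c)), pair(c, b)), pair(pair(e, b), b)))), pair(pair(e, c), b))  →  k(pair(c, pair(c, k(pair(k(pair(c, pair(c, b)), pair(pair(e, e), c)), pair(c, b)), pair(pair(e, b), b)))), pair(pair(e, c), b))   [R1 at 1.2.1]
2. k(pair(c, pair(c, k(pair(k(pair(c, pair(c, b)), pair(pair(e, e), c)), pair(c, b)), pair(pair(e, b), b)))), pair(pair(e, c), b))  →  k(pair(c, pair(c, k(pair(c, pair(c, b)), pair(pair(e, b), b)))), pair(pair(e, c), b))   [R1 at 1.2.2.1.1]
3. k(pair(c, pair(c, k(pair(c, pair(c, b)), pair(pair(e, b), b)))), pair(pair(e, c), b))  →  k(pair(c, pair(c, b)), pair(pair(e, c), b))   [R1 at 1.2.2]
4. k(pair(c, pair(c, b)), pair(pair(e, c), b))  →  b   [R1 at ε]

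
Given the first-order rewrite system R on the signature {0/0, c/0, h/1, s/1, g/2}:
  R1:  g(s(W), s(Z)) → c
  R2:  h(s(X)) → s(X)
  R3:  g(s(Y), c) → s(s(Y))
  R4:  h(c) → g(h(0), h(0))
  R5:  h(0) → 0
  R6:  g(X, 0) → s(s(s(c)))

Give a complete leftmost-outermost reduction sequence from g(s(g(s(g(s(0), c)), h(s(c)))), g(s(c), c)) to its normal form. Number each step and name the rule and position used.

1. g(s(g(s(g(s(0), c)), h(s(c)))), g(s(c), c))  →  g(s(g(s(s(s(0))), h(s(c)))), g(s(c), c))   [R3 at 1.1.1.1]
2. g(s(g(s(s(s(0))), h(s(c)))), g(s(c), c))  →  g(s(g(s(s(s(0))), s(c))), g(s(c), c))   [R2 at 1.1.2]
3. g(s(g(s(s(s(0))), s(c))), g(s(c), c))  →  g(s(c), g(s(c), c))   [R1 at 1.1]
4. g(s(c), g(s(c), c))  →  g(s(c), s(s(c)))   [R3 at 2]
5. g(s(c), s(s(c)))  →  c   [R1 at ε]

c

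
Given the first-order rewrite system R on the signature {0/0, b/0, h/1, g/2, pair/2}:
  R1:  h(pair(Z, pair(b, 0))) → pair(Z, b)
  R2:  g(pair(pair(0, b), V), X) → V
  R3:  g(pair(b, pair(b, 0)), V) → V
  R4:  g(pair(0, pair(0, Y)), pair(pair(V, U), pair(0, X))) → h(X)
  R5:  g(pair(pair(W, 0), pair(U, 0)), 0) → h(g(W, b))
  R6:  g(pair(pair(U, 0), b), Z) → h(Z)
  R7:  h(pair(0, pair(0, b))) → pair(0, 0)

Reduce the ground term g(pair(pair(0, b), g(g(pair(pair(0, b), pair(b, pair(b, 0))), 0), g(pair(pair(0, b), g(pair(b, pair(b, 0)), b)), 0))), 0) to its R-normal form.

1. g(pair(pair(0, b), g(g(pair(pair(0, b), pair(b, pair(b, 0))), 0), g(pair(pair(0, b), g(pair(b, pair(b, 0)), b)), 0))), 0)  →  g(g(pair(pair(0, b), pair(b, pair(b, 0))), 0), g(pair(pair(0, b), g(pair(b, pair(b, 0)), b)), 0))   [R2 at ε]
2. g(g(pair(pair(0, b), pair(b, pair(b, 0))), 0), g(pair(pair(0, b), g(pair(b, pair(b, 0)), b)), 0))  →  g(pair(b, pair(b, 0)), g(pair(pair(0, b), g(pair(b, pair(b, 0)), b)), 0))   [R2 at 1]
3. g(pair(b, pair(b, 0)), g(pair(pair(0, b), g(pair(b, pair(b, 0)), b)), 0))  →  g(pair(pair(0, b), g(pair(b, pair(b, 0)), b)), 0)   [R3 at ε]
4. g(pair(pair(0, b), g(pair(b, pair(b, 0)), b)), 0)  →  g(pair(b, pair(b, 0)), b)   [R2 at ε]
5. g(pair(b, pair(b, 0)), b)  →  b   [R3 at ε]

b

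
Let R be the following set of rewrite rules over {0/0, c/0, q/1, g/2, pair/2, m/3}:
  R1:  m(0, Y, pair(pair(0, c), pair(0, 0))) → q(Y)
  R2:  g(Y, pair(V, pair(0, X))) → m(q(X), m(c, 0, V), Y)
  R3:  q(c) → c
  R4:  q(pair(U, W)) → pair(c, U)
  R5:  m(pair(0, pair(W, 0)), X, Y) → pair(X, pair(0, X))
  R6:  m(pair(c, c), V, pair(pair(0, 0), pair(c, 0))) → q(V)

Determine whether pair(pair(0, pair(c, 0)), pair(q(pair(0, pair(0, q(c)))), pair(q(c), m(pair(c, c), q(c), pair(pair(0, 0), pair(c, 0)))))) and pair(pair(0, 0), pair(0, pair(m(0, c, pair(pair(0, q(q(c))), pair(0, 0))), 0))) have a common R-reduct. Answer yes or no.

Reduce t₁ = pair(pair(0, pair(c, 0)), pair(q(pair(0, pair(0, q(c)))), pair(q(c), m(pair(c, c), q(c), pair(pair(0, 0), pair(c, 0)))))):
1. pair(pair(0, pair(c, 0)), pair(q(pair(0, pair(0, q(c)))), pair(q(c), m(pair(c, c), q(c), pair(pair(0, 0), pair(c, 0))))))  →  pair(pair(0, pair(c, 0)), pair(pair(c, 0), pair(q(c), m(pair(c, c), q(c), pair(pair(0, 0), pair(c, 0))))))   [R4 at 2.1]
2. pair(pair(0, pair(c, 0)), pair(pair(c, 0), pair(q(c), m(pair(c, c), q(c), pair(pair(0, 0), pair(c, 0))))))  →  pair(pair(0, pair(c, 0)), pair(pair(c, 0), pair(c, m(pair(c, c), q(c), pair(pair(0, 0), pair(c, 0))))))   [R3 at 2.2.1]
3. pair(pair(0, pair(c, 0)), pair(pair(c, 0), pair(c, m(pair(c, c), q(c), pair(pair(0, 0), pair(c, 0))))))  →  pair(pair(0, pair(c, 0)), pair(pair(c, 0), pair(c, q(q(c)))))   [R6 at 2.2.2]
4. pair(pair(0, pair(c, 0)), pair(pair(c, 0), pair(c, q(q(c)))))  →  pair(pair(0, pair(c, 0)), pair(pair(c, 0), pair(c, q(c))))   [R3 at 2.2.2.1]
5. pair(pair(0, pair(c, 0)), pair(pair(c, 0), pair(c, q(c))))  →  pair(pair(0, pair(c, 0)), pair(pair(c, 0), pair(c, c)))   [R3 at 2.2.2]

Reduce t₂ = pair(pair(0, 0), pair(0, pair(m(0, c, pair(pair(0, q(q(c))), pair(0, 0))), 0))):
1. pair(pair(0, 0), pair(0, pair(m(0, c, pair(pair(0, q(q(c))), pair(0, 0))), 0)))  →  pair(pair(0, 0), pair(0, pair(m(0, c, pair(pair(0, q(c)), pair(0, 0))), 0)))   [R3 at 2.2.1.3.1.2.1]
2. pair(pair(0, 0), pair(0, pair(m(0, c, pair(pair(0, q(c)), pair(0, 0))), 0)))  →  pair(pair(0, 0), pair(0, pair(m(0, c, pair(pair(0, c), pair(0, 0))), 0)))   [R3 at 2.2.1.3.1.2]
3. pair(pair(0, 0), pair(0, pair(m(0, c, pair(pair(0, c), pair(0, 0))), 0)))  →  pair(pair(0, 0), pair(0, pair(q(c), 0)))   [R1 at 2.2.1]
4. pair(pair(0, 0), pair(0, pair(q(c), 0)))  →  pair(pair(0, 0), pair(0, pair(c, 0)))   [R3 at 2.2.1]

no — NF(t₁) = pair(pair(0, pair(c, 0)), pair(pair(c, 0), pair(c, c))), NF(t₂) = pair(pair(0, 0), pair(0, pair(c, 0)))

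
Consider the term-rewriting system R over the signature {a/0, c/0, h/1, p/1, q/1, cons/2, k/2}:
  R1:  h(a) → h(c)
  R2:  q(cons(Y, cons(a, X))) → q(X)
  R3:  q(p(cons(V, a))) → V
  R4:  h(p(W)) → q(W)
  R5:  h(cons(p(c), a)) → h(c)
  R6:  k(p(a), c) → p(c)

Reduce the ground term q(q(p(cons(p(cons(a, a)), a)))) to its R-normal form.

a

1. q(q(p(cons(p(cons(a, a)), a))))  →  q(p(cons(a, a)))   [R3 at 1]
2. q(p(cons(a, a)))  →  a   [R3 at ε]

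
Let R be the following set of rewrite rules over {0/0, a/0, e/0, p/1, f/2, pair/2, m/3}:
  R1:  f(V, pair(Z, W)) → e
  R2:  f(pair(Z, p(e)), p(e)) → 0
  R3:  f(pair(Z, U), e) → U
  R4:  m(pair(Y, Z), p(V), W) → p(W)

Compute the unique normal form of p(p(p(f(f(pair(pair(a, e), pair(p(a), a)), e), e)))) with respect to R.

p(p(p(a)))

1. p(p(p(f(f(pair(pair(a, e), pair(p(a), a)), e), e))))  →  p(p(p(f(pair(p(a), a), e))))   [R3 at 1.1.1.1]
2. p(p(p(f(pair(p(a), a), e))))  →  p(p(p(a)))   [R3 at 1.1.1]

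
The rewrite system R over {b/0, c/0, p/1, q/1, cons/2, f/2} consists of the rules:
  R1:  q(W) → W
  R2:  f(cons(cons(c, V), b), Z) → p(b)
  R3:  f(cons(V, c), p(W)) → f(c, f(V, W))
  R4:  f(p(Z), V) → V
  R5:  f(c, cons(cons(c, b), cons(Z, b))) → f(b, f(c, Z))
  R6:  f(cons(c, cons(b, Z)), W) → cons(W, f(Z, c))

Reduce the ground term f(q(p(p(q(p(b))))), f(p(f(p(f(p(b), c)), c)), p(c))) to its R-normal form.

p(c)

1. f(q(p(p(q(p(b))))), f(p(f(p(f(p(b), c)), c)), p(c)))  →  f(p(p(q(p(b)))), f(p(f(p(f(p(b), c)), c)), p(c)))   [R1 at 1]
2. f(p(p(q(p(b)))), f(p(f(p(f(p(b), c)), c)), p(c)))  →  f(p(f(p(f(p(b), c)), c)), p(c))   [R4 at ε]
3. f(p(f(p(f(p(b), c)), c)), p(c))  →  p(c)   [R4 at ε]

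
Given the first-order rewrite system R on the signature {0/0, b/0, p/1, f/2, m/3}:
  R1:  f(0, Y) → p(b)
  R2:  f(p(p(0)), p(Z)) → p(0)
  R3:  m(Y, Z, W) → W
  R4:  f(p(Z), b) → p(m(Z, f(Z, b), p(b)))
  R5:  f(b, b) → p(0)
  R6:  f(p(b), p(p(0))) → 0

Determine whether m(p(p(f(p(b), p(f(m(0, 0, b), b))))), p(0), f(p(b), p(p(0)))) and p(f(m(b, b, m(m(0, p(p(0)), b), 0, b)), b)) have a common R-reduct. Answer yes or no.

Reduce t₁ = m(p(p(f(p(b), p(f(m(0, 0, b), b))))), p(0), f(p(b), p(p(0)))):
1. m(p(p(f(p(b), p(f(m(0, 0, b), b))))), p(0), f(p(b), p(p(0))))  →  f(p(b), p(p(0)))   [R3 at ε]
2. f(p(b), p(p(0)))  →  0   [R6 at ε]

Reduce t₂ = p(f(m(b, b, m(m(0, p(p(0)), b), 0, b)), b)):
1. p(f(m(b, b, m(m(0, p(p(0)), b), 0, b)), b))  →  p(f(m(m(0, p(p(0)), b), 0, b), b))   [R3 at 1.1]
2. p(f(m(m(0, p(p(0)), b), 0, b), b))  →  p(f(b, b))   [R3 at 1.1]
3. p(f(b, b))  →  p(p(0))   [R5 at 1]

no — NF(t₁) = 0, NF(t₂) = p(p(0))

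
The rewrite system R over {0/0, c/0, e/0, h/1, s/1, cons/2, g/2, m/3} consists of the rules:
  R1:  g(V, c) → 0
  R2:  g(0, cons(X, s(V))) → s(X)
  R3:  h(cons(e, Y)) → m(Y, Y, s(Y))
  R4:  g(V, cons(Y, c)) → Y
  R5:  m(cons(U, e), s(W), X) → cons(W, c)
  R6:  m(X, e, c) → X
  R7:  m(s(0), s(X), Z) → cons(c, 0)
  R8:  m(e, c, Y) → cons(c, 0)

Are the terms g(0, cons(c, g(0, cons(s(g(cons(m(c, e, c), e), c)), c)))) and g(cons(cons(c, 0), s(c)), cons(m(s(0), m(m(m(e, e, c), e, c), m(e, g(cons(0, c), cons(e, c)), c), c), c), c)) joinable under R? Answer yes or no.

Reduce t₁ = g(0, cons(c, g(0, cons(s(g(cons(m(c, e, c), e), c)), c)))):
1. g(0, cons(c, g(0, cons(s(g(cons(m(c, e, c), e), c)), c))))  →  g(0, cons(c, s(g(cons(m(c, e, c), e), c))))   [R4 at 2.2]
2. g(0, cons(c, s(g(cons(m(c, e, c), e), c))))  →  s(c)   [R2 at ε]

Reduce t₂ = g(cons(cons(c, 0), s(c)), cons(m(s(0), m(m(m(e, e, c), e, c), m(e, g(cons(0, c), cons(e, c)), c), c), c), c)):
1. g(cons(cons(c, 0), s(c)), cons(m(s(0), m(m(m(e, e, c), e, c), m(e, g(cons(0, c), cons(e, c)), c), c), c), c))  →  m(s(0), m(m(m(e, e, c), e, c), m(e, g(cons(0, c), cons(e, c)), c), c), c)   [R4 at ε]
2. m(s(0), m(m(m(e, e, c), e, c), m(e, g(cons(0, c), cons(e, c)), c), c), c)  →  m(s(0), m(m(e, e, c), m(e, g(cons(0, c), cons(e, c)), c), c), c)   [R6 at 2.1]
3. m(s(0), m(m(e, e, c), m(e, g(cons(0, c), cons(e, c)), c), c), c)  →  m(s(0), m(e, m(e, g(cons(0, c), cons(e, c)), c), c), c)   [R6 at 2.1]
4. m(s(0), m(e, m(e, g(cons(0, c), cons(e, c)), c), c), c)  →  m(s(0), m(e, m(e, e, c), c), c)   [R4 at 2.2.2]
5. m(s(0), m(e, m(e, e, c), c), c)  →  m(s(0), m(e, e, c), c)   [R6 at 2.2]
6. m(s(0), m(e, e, c), c)  →  m(s(0), e, c)   [R6 at 2]
7. m(s(0), e, c)  →  s(0)   [R6 at ε]

no — NF(t₁) = s(c), NF(t₂) = s(0)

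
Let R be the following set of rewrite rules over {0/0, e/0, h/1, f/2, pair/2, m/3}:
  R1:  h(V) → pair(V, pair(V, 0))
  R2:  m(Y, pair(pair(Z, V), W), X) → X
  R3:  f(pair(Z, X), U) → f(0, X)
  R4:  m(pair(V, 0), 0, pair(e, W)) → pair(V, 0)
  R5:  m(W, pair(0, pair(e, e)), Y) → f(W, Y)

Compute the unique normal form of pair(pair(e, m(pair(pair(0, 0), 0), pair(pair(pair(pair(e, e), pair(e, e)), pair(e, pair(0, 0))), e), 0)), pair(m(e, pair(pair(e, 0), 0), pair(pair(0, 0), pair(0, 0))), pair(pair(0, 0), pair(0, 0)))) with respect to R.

pair(pair(e, 0), pair(pair(pair(0, 0), pair(0, 0)), pair(pair(0, 0), pair(0, 0))))

1. pair(pair(e, m(pair(pair(0, 0), 0), pair(pair(pair(pair(e, e), pair(e, e)), pair(e, pair(0, 0))), e), 0)), pair(m(e, pair(pair(e, 0), 0), pair(pair(0, 0), pair(0, 0))), pair(pair(0, 0), pair(0, 0))))  →  pair(pair(e, 0), pair(m(e, pair(pair(e, 0), 0), pair(pair(0, 0), pair(0, 0))), pair(pair(0, 0), pair(0, 0))))   [R2 at 1.2]
2. pair(pair(e, 0), pair(m(e, pair(pair(e, 0), 0), pair(pair(0, 0), pair(0, 0))), pair(pair(0, 0), pair(0, 0))))  →  pair(pair(e, 0), pair(pair(pair(0, 0), pair(0, 0)), pair(pair(0, 0), pair(0, 0))))   [R2 at 2.1]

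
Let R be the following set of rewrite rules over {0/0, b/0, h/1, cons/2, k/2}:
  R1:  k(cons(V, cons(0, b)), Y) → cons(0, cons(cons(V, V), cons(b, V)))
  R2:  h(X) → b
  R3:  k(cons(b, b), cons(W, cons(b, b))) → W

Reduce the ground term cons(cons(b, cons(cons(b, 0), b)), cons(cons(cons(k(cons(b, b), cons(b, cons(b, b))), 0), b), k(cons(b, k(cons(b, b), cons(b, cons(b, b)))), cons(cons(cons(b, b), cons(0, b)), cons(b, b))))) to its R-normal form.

1. cons(cons(b, cons(cons(b, 0), b)), cons(cons(cons(k(cons(b, b), cons(b, cons(b, b))), 0), b), k(cons(b, k(cons(b, b), cons(b, cons(b, b)))), cons(cons(cons(b, b), cons(0, b)), cons(b, b)))))  →  cons(cons(b, cons(cons(b, 0), b)), cons(cons(cons(b, 0), b), k(cons(b, k(cons(b, b), cons(b, cons(b, b)))), cons(cons(cons(b, b), cons(0, b)), cons(b, b)))))   [R3 at 2.1.1.1]
2. cons(cons(b, cons(cons(b, 0), b)), cons(cons(cons(b, 0), b), k(cons(b, k(cons(b, b), cons(b, cons(b, b)))), cons(cons(cons(b, b), cons(0, b)), cons(b, b)))))  →  cons(cons(b, cons(cons(b, 0), b)), cons(cons(cons(b, 0), b), k(cons(b, b), cons(cons(cons(b, b), cons(0, b)), cons(b, b)))))   [R3 at 2.2.1.2]
3. cons(cons(b, cons(cons(b, 0), b)), cons(cons(cons(b, 0), b), k(cons(b, b), cons(cons(cons(b, b), cons(0, b)), cons(b, b)))))  →  cons(cons(b, cons(cons(b, 0), b)), cons(cons(cons(b, 0), b), cons(cons(b, b), cons(0, b))))   [R3 at 2.2]

cons(cons(b, cons(cons(b, 0), b)), cons(cons(cons(b, 0), b), cons(cons(b, b), cons(0, b))))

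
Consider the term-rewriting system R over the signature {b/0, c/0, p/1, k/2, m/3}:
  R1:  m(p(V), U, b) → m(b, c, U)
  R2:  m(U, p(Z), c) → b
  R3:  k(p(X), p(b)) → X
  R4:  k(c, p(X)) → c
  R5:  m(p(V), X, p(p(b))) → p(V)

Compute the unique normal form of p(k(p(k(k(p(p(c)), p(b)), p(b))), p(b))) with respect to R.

1. p(k(p(k(k(p(p(c)), p(b)), p(b))), p(b)))  →  p(k(k(p(p(c)), p(b)), p(b)))   [R3 at 1]
2. p(k(k(p(p(c)), p(b)), p(b)))  →  p(k(p(c), p(b)))   [R3 at 1.1]
3. p(k(p(c), p(b)))  →  p(c)   [R3 at 1]

p(c)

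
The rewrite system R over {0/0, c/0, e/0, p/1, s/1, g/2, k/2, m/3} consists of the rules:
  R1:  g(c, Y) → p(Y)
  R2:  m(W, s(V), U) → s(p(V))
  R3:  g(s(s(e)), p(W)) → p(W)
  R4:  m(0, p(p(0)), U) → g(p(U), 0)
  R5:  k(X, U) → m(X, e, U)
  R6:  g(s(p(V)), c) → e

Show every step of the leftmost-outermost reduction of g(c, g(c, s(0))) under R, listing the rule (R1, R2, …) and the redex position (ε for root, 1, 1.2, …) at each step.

p(p(s(0)))

1. g(c, g(c, s(0)))  →  p(g(c, s(0)))   [R1 at ε]
2. p(g(c, s(0)))  →  p(p(s(0)))   [R1 at 1]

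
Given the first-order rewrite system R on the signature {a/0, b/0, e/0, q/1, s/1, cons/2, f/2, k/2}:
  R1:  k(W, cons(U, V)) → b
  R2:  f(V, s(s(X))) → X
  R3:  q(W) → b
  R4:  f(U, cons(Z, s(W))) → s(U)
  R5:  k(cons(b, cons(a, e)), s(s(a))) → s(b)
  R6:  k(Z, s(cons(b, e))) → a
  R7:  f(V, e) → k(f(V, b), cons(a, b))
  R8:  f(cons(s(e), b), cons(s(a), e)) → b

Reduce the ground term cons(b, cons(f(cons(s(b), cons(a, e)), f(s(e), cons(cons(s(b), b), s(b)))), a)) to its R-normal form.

1. cons(b, cons(f(cons(s(b), cons(a, e)), f(s(e), cons(cons(s(b), b), s(b)))), a))  →  cons(b, cons(f(cons(s(b), cons(a, e)), s(s(e))), a))   [R4 at 2.1.2]
2. cons(b, cons(f(cons(s(b), cons(a, e)), s(s(e))), a))  →  cons(b, cons(e, a))   [R2 at 2.1]

cons(b, cons(e, a))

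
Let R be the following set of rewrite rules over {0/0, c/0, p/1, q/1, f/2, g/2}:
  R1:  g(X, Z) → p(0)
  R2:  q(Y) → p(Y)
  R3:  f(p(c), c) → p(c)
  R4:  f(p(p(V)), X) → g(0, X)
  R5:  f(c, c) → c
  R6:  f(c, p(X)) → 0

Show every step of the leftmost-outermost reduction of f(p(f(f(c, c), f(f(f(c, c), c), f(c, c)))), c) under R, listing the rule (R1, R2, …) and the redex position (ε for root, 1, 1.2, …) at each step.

1. f(p(f(f(c, c), f(f(f(c, c), c), f(c, c)))), c)  →  f(p(f(c, f(f(f(c, c), c), f(c, c)))), c)   [R5 at 1.1.1]
2. f(p(f(c, f(f(f(c, c), c), f(c, c)))), c)  →  f(p(f(c, f(f(c, c), f(c, c)))), c)   [R5 at 1.1.2.1.1]
3. f(p(f(c, f(f(c, c), f(c, c)))), c)  →  f(p(f(c, f(c, f(c, c)))), c)   [R5 at 1.1.2.1]
4. f(p(f(c, f(c, f(c, c)))), c)  →  f(p(f(c, f(c, c))), c)   [R5 at 1.1.2.2]
5. f(p(f(c, f(c, c))), c)  →  f(p(f(c, c)), c)   [R5 at 1.1.2]
6. f(p(f(c, c)), c)  →  f(p(c), c)   [R5 at 1.1]
7. f(p(c), c)  →  p(c)   [R3 at ε]

p(c)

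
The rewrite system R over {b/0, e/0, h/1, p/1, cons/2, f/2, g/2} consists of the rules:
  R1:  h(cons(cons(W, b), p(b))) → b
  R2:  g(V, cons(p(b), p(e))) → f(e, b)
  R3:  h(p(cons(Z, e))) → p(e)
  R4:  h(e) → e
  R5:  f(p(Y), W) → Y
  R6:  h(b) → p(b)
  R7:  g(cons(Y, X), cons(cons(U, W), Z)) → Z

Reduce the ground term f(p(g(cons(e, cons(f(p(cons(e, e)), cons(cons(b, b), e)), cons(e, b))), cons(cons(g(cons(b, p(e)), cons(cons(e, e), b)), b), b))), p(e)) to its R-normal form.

b

1. f(p(g(cons(e, cons(f(p(cons(e, e)), cons(cons(b, b), e)), cons(e, b))), cons(cons(g(cons(b, p(e)), cons(cons(e, e), b)), b), b))), p(e))  →  g(cons(e, cons(f(p(cons(e, e)), cons(cons(b, b), e)), cons(e, b))), cons(cons(g(cons(b, p(e)), cons(cons(e, e), b)), b), b))   [R5 at ε]
2. g(cons(e, cons(f(p(cons(e, e)), cons(cons(b, b), e)), cons(e, b))), cons(cons(g(cons(b, p(e)), cons(cons(e, e), b)), b), b))  →  b   [R7 at ε]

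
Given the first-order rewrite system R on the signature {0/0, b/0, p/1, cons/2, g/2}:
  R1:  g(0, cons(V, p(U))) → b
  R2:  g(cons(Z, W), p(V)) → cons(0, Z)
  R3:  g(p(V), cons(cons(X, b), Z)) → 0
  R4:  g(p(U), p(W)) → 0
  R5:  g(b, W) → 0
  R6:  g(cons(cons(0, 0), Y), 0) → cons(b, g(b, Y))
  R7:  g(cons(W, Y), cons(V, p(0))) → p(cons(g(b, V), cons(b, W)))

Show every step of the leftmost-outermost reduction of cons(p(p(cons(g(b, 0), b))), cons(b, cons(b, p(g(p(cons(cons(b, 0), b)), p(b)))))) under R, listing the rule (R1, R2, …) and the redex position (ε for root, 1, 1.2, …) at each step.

1. cons(p(p(cons(g(b, 0), b))), cons(b, cons(b, p(g(p(cons(cons(b, 0), b)), p(b))))))  →  cons(p(p(cons(0, b))), cons(b, cons(b, p(g(p(cons(cons(b, 0), b)), p(b))))))   [R5 at 1.1.1.1]
2. cons(p(p(cons(0, b))), cons(b, cons(b, p(g(p(cons(cons(b, 0), b)), p(b))))))  →  cons(p(p(cons(0, b))), cons(b, cons(b, p(0))))   [R4 at 2.2.2.1]

cons(p(p(cons(0, b))), cons(b, cons(b, p(0))))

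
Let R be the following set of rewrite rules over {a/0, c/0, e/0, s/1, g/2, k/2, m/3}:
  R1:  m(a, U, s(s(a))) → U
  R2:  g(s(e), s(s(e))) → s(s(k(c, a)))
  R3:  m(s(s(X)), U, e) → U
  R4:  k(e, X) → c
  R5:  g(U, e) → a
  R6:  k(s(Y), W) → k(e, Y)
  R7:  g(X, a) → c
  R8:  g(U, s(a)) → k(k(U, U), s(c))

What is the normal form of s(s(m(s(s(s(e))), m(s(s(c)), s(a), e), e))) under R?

1. s(s(m(s(s(s(e))), m(s(s(c)), s(a), e), e)))  →  s(s(m(s(s(c)), s(a), e)))   [R3 at 1.1]
2. s(s(m(s(s(c)), s(a), e)))  →  s(s(s(a)))   [R3 at 1.1]

s(s(s(a)))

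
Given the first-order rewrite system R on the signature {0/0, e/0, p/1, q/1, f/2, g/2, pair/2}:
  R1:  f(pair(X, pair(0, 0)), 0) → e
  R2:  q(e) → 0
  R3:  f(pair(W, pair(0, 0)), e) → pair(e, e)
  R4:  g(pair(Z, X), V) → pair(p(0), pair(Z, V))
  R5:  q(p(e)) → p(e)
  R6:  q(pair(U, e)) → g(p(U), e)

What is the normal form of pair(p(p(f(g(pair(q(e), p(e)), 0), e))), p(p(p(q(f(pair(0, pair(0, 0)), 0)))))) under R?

1. pair(p(p(f(g(pair(q(e), p(e)), 0), e))), p(p(p(q(f(pair(0, pair(0, 0)), 0))))))  →  pair(p(p(f(pair(p(0), pair(q(e), 0)), e))), p(p(p(q(f(pair(0, pair(0, 0)), 0))))))   [R4 at 1.1.1.1]
2. pair(p(p(f(pair(p(0), pair(q(e), 0)), e))), p(p(p(q(f(pair(0, pair(0, 0)), 0))))))  →  pair(p(p(f(pair(p(0), pair(0, 0)), e))), p(p(p(q(f(pair(0, pair(0, 0)), 0))))))   [R2 at 1.1.1.1.2.1]
3. pair(p(p(f(pair(p(0), pair(0, 0)), e))), p(p(p(q(f(pair(0, pair(0, 0)), 0))))))  →  pair(p(p(pair(e, e))), p(p(p(q(f(pair(0, pair(0, 0)), 0))))))   [R3 at 1.1.1]
4. pair(p(p(pair(e, e))), p(p(p(q(f(pair(0, pair(0, 0)), 0))))))  →  pair(p(p(pair(e, e))), p(p(p(q(e)))))   [R1 at 2.1.1.1.1]
5. pair(p(p(pair(e, e))), p(p(p(q(e)))))  →  pair(p(p(pair(e, e))), p(p(p(0))))   [R2 at 2.1.1.1]

pair(p(p(pair(e, e))), p(p(p(0))))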